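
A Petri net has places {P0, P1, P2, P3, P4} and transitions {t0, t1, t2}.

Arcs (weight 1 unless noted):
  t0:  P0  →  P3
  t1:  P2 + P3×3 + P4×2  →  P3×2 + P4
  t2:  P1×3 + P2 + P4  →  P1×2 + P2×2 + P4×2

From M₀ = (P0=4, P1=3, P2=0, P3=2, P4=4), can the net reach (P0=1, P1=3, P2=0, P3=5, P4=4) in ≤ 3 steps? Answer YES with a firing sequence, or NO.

step 1: fire t0:  (P0=4, P1=3, P2=0, P3=2, P4=4) → (P0=3, P1=3, P2=0, P3=3, P4=4)
step 2: fire t0:  (P0=3, P1=3, P2=0, P3=3, P4=4) → (P0=2, P1=3, P2=0, P3=4, P4=4)
step 3: fire t0:  (P0=2, P1=3, P2=0, P3=4, P4=4) → (P0=1, P1=3, P2=0, P3=5, P4=4)

YES — reachable via ⟨t0, t0, t0⟩ (3 firings)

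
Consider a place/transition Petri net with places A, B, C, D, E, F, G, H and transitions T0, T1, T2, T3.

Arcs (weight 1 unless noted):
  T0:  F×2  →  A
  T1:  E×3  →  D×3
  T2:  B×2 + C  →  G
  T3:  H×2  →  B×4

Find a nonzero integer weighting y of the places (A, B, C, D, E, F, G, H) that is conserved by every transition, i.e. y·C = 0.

y = (A:0, B:0, C:0, D:1, E:1, F:0, G:0, H:0)

Incidence matrix C (rows=places, cols=transitions):
       T0   T1   T2   T3
    A   1    0    0    0
    B   0    0   -2    4
    C   0    0   -1    0
    D   0    3    0    0
    E   0   -3    0    0
    F  -2    0    0    0
    G   0    0    1    0
    H   0    0    0   -2

Candidate y = [0, 0, 0, 1, 1, 0, 0, 0]; check y·C column-wise:
  col T0: 0·1 + 1·0 + 1·0 + 0·-2 = 0
  col T1: 1·3 + 1·-3 = 0
  col T2: 0·-2 + 0·-1 + 1·0 + 1·0 + 0·1 = 0
  col T3: 0·4 + 1·0 + 1·0 + 0·-2 = 0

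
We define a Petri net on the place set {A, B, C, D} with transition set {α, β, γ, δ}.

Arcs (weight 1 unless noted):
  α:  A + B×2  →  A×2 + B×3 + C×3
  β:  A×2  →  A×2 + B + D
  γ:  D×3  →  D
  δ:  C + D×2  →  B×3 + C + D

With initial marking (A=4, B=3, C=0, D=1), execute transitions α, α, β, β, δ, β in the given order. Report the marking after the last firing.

step 1: fire α:  (A=4, B=3, C=0, D=1) → (A=5, B=4, C=3, D=1)
step 2: fire α:  (A=5, B=4, C=3, D=1) → (A=6, B=5, C=6, D=1)
step 3: fire β:  (A=6, B=5, C=6, D=1) → (A=6, B=6, C=6, D=2)
step 4: fire β:  (A=6, B=6, C=6, D=2) → (A=6, B=7, C=6, D=3)
step 5: fire δ:  (A=6, B=7, C=6, D=3) → (A=6, B=10, C=6, D=2)
step 6: fire β:  (A=6, B=10, C=6, D=2) → (A=6, B=11, C=6, D=3)

(A=6, B=11, C=6, D=3)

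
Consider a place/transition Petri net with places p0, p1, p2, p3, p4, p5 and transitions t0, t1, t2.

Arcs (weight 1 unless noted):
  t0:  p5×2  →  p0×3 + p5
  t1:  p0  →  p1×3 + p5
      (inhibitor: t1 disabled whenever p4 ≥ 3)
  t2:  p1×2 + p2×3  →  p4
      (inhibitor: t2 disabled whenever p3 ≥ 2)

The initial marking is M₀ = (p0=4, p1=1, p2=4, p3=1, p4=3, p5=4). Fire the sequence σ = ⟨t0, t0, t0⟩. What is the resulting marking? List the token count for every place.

(p0=13, p1=1, p2=4, p3=1, p4=3, p5=1)

step 1: fire t0:  (p0=4, p1=1, p2=4, p3=1, p4=3, p5=4) → (p0=7, p1=1, p2=4, p3=1, p4=3, p5=3)
step 2: fire t0:  (p0=7, p1=1, p2=4, p3=1, p4=3, p5=3) → (p0=10, p1=1, p2=4, p3=1, p4=3, p5=2)
step 3: fire t0:  (p0=10, p1=1, p2=4, p3=1, p4=3, p5=2) → (p0=13, p1=1, p2=4, p3=1, p4=3, p5=1)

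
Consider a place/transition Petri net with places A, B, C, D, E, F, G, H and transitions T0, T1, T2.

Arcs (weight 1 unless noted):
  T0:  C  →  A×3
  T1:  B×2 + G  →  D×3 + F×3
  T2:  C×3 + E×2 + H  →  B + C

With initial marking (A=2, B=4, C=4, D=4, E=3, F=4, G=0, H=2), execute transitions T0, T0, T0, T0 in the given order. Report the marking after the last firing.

step 1: fire T0:  (A=2, B=4, C=4, D=4, E=3, F=4, G=0, H=2) → (A=5, B=4, C=3, D=4, E=3, F=4, G=0, H=2)
step 2: fire T0:  (A=5, B=4, C=3, D=4, E=3, F=4, G=0, H=2) → (A=8, B=4, C=2, D=4, E=3, F=4, G=0, H=2)
step 3: fire T0:  (A=8, B=4, C=2, D=4, E=3, F=4, G=0, H=2) → (A=11, B=4, C=1, D=4, E=3, F=4, G=0, H=2)
step 4: fire T0:  (A=11, B=4, C=1, D=4, E=3, F=4, G=0, H=2) → (A=14, B=4, C=0, D=4, E=3, F=4, G=0, H=2)

(A=14, B=4, C=0, D=4, E=3, F=4, G=0, H=2)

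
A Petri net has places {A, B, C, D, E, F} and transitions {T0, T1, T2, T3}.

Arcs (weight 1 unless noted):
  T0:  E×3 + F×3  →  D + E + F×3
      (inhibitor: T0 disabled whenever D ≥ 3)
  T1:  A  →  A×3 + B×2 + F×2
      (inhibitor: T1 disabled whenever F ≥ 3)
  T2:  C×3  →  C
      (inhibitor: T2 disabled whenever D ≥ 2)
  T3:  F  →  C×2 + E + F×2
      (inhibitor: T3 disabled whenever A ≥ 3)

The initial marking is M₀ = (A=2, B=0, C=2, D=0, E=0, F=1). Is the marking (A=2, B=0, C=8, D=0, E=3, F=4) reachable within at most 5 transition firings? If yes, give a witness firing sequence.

YES — reachable via ⟨T3, T3, T3⟩ (3 firings)

step 1: fire T3:  (A=2, B=0, C=2, D=0, E=0, F=1) → (A=2, B=0, C=4, D=0, E=1, F=2)
step 2: fire T3:  (A=2, B=0, C=4, D=0, E=1, F=2) → (A=2, B=0, C=6, D=0, E=2, F=3)
step 3: fire T3:  (A=2, B=0, C=6, D=0, E=2, F=3) → (A=2, B=0, C=8, D=0, E=3, F=4)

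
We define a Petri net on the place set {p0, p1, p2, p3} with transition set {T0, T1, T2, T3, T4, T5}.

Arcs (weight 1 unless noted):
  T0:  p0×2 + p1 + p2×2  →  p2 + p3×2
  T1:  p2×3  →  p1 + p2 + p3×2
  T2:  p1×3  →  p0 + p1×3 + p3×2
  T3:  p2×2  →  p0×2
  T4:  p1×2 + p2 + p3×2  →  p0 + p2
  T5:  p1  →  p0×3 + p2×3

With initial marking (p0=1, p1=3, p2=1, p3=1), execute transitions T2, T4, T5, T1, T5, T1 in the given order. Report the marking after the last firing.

(p0=9, p1=1, p2=3, p3=5)

step 1: fire T2:  (p0=1, p1=3, p2=1, p3=1) → (p0=2, p1=3, p2=1, p3=3)
step 2: fire T4:  (p0=2, p1=3, p2=1, p3=3) → (p0=3, p1=1, p2=1, p3=1)
step 3: fire T5:  (p0=3, p1=1, p2=1, p3=1) → (p0=6, p1=0, p2=4, p3=1)
step 4: fire T1:  (p0=6, p1=0, p2=4, p3=1) → (p0=6, p1=1, p2=2, p3=3)
step 5: fire T5:  (p0=6, p1=1, p2=2, p3=3) → (p0=9, p1=0, p2=5, p3=3)
step 6: fire T1:  (p0=9, p1=0, p2=5, p3=3) → (p0=9, p1=1, p2=3, p3=5)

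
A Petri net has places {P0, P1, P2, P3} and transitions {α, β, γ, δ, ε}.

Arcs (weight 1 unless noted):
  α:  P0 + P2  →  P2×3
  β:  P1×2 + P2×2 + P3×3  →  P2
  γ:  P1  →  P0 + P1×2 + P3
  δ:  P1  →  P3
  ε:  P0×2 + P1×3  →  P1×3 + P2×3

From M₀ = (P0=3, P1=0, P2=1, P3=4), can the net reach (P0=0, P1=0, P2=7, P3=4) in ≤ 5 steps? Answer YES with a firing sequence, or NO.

YES — reachable via ⟨α, α, α⟩ (3 firings)

step 1: fire α:  (P0=3, P1=0, P2=1, P3=4) → (P0=2, P1=0, P2=3, P3=4)
step 2: fire α:  (P0=2, P1=0, P2=3, P3=4) → (P0=1, P1=0, P2=5, P3=4)
step 3: fire α:  (P0=1, P1=0, P2=5, P3=4) → (P0=0, P1=0, P2=7, P3=4)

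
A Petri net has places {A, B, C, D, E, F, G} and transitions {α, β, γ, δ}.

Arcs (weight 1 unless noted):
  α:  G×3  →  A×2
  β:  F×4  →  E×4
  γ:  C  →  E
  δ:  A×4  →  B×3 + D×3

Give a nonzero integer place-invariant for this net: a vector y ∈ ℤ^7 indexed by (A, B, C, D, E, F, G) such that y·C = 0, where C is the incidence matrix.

Incidence matrix C (rows=places, cols=transitions):
        α    β    γ    δ
    A   2    0    0   -4
    B   0    0    0    3
    C   0    0   -1    0
    D   0    0    0    3
    E   0    4    1    0
    F   0   -4    0    0
    G  -3    0    0    0

Candidate y = [0, 1, 0, -1, 0, 0, 0]; check y·C column-wise:
  col α: 0·2 + 1·0 + -1·0 + 0·-3 = 0
  col β: 1·0 + -1·0 + 0·4 + 0·-4 = 0
  col γ: 1·0 + 0·-1 + -1·0 + 0·1 = 0
  col δ: 0·-4 + 1·3 + -1·3 = 0

y = (A:0, B:1, C:0, D:-1, E:0, F:0, G:0)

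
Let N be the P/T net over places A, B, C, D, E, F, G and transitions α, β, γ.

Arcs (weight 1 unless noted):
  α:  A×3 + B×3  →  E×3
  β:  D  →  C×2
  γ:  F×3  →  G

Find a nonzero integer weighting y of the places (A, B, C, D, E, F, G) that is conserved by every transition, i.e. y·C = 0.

y = (A:1, B:-1, C:0, D:0, E:0, F:0, G:0)

Incidence matrix C (rows=places, cols=transitions):
        α    β    γ
    A  -3    0    0
    B  -3    0    0
    C   0    2    0
    D   0   -1    0
    E   3    0    0
    F   0    0   -3
    G   0    0    1

Candidate y = [1, -1, 0, 0, 0, 0, 0]; check y·C column-wise:
  col α: 1·-3 + -1·-3 + 0·3 = 0
  col β: 1·0 + -1·0 + 0·2 + 0·-1 = 0
  col γ: 1·0 + -1·0 + 0·-3 + 0·1 = 0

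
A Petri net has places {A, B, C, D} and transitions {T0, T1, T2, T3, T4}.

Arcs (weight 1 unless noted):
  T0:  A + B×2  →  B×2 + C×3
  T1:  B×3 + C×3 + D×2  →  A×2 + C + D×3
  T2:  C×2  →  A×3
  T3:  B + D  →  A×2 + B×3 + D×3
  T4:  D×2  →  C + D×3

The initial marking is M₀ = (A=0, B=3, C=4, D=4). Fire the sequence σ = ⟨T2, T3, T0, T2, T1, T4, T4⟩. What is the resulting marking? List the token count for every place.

step 1: fire T2:  (A=0, B=3, C=4, D=4) → (A=3, B=3, C=2, D=4)
step 2: fire T3:  (A=3, B=3, C=2, D=4) → (A=5, B=5, C=2, D=6)
step 3: fire T0:  (A=5, B=5, C=2, D=6) → (A=4, B=5, C=5, D=6)
step 4: fire T2:  (A=4, B=5, C=5, D=6) → (A=7, B=5, C=3, D=6)
step 5: fire T1:  (A=7, B=5, C=3, D=6) → (A=9, B=2, C=1, D=7)
step 6: fire T4:  (A=9, B=2, C=1, D=7) → (A=9, B=2, C=2, D=8)
step 7: fire T4:  (A=9, B=2, C=2, D=8) → (A=9, B=2, C=3, D=9)

(A=9, B=2, C=3, D=9)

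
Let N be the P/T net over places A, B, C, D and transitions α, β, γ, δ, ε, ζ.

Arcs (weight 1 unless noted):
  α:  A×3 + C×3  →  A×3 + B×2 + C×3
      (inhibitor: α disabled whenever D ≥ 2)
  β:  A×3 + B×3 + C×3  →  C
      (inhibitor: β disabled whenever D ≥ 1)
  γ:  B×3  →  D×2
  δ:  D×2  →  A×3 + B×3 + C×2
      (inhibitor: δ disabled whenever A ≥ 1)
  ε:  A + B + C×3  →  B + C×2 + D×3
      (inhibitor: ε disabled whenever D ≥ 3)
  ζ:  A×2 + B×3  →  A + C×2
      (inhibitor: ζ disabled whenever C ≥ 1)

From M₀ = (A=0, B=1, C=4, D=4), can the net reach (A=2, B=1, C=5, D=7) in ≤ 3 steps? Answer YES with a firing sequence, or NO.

YES — reachable via ⟨δ, ε, γ⟩ (3 firings)

step 1: fire δ:  (A=0, B=1, C=4, D=4) → (A=3, B=4, C=6, D=2)
step 2: fire ε:  (A=3, B=4, C=6, D=2) → (A=2, B=4, C=5, D=5)
step 3: fire γ:  (A=2, B=4, C=5, D=5) → (A=2, B=1, C=5, D=7)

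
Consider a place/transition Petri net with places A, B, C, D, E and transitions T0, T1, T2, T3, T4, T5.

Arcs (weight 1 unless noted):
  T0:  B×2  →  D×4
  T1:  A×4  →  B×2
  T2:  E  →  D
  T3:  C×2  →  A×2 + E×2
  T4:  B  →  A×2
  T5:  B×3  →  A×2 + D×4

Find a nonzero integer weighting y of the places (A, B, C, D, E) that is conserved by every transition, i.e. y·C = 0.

y = (A:1, B:2, C:2, D:1, E:1)

Incidence matrix C (rows=places, cols=transitions):
       T0   T1   T2   T3   T4   T5
    A   0   -4    0    2    2    2
    B  -2    2    0    0   -1   -3
    C   0    0    0   -2    0    0
    D   4    0    1    0    0    4
    E   0    0   -1    2    0    0

Candidate y = [1, 2, 2, 1, 1]; check y·C column-wise:
  col T0: 1·0 + 2·-2 + 2·0 + 1·4 + 1·0 = 0
  col T1: 1·-4 + 2·2 + 2·0 + 1·0 + 1·0 = 0
  col T2: 1·0 + 2·0 + 2·0 + 1·1 + 1·-1 = 0
  col T3: 1·2 + 2·0 + 2·-2 + 1·0 + 1·2 = 0
  col T4: 1·2 + 2·-1 + 2·0 + 1·0 + 1·0 = 0
  col T5: 1·2 + 2·-3 + 2·0 + 1·4 + 1·0 = 0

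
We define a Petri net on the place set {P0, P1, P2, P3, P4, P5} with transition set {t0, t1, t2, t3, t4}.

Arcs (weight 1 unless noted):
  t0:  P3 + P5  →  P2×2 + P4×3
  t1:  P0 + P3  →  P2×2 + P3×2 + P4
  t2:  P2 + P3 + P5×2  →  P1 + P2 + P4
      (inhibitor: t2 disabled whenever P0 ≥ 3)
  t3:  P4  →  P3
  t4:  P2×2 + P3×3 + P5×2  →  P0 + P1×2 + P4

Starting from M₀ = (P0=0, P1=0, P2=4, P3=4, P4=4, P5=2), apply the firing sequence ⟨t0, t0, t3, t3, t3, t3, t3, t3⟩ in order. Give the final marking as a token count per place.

step 1: fire t0:  (P0=0, P1=0, P2=4, P3=4, P4=4, P5=2) → (P0=0, P1=0, P2=6, P3=3, P4=7, P5=1)
step 2: fire t0:  (P0=0, P1=0, P2=6, P3=3, P4=7, P5=1) → (P0=0, P1=0, P2=8, P3=2, P4=10, P5=0)
step 3: fire t3:  (P0=0, P1=0, P2=8, P3=2, P4=10, P5=0) → (P0=0, P1=0, P2=8, P3=3, P4=9, P5=0)
step 4: fire t3:  (P0=0, P1=0, P2=8, P3=3, P4=9, P5=0) → (P0=0, P1=0, P2=8, P3=4, P4=8, P5=0)
step 5: fire t3:  (P0=0, P1=0, P2=8, P3=4, P4=8, P5=0) → (P0=0, P1=0, P2=8, P3=5, P4=7, P5=0)
step 6: fire t3:  (P0=0, P1=0, P2=8, P3=5, P4=7, P5=0) → (P0=0, P1=0, P2=8, P3=6, P4=6, P5=0)
step 7: fire t3:  (P0=0, P1=0, P2=8, P3=6, P4=6, P5=0) → (P0=0, P1=0, P2=8, P3=7, P4=5, P5=0)
step 8: fire t3:  (P0=0, P1=0, P2=8, P3=7, P4=5, P5=0) → (P0=0, P1=0, P2=8, P3=8, P4=4, P5=0)

(P0=0, P1=0, P2=8, P3=8, P4=4, P5=0)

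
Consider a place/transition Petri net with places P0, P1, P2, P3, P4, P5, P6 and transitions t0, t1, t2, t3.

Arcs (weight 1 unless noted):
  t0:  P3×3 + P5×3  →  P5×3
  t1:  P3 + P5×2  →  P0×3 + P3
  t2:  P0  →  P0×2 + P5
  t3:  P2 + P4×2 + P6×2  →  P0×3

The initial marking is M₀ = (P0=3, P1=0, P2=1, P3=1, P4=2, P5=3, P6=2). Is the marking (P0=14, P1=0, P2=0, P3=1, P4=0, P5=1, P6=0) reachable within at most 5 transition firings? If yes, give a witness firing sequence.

step 1: fire t1:  (P0=3, P1=0, P2=1, P3=1, P4=2, P5=3, P6=2) → (P0=6, P1=0, P2=1, P3=1, P4=2, P5=1, P6=2)
step 2: fire t2:  (P0=6, P1=0, P2=1, P3=1, P4=2, P5=1, P6=2) → (P0=7, P1=0, P2=1, P3=1, P4=2, P5=2, P6=2)
step 3: fire t1:  (P0=7, P1=0, P2=1, P3=1, P4=2, P5=2, P6=2) → (P0=10, P1=0, P2=1, P3=1, P4=2, P5=0, P6=2)
step 4: fire t2:  (P0=10, P1=0, P2=1, P3=1, P4=2, P5=0, P6=2) → (P0=11, P1=0, P2=1, P3=1, P4=2, P5=1, P6=2)
step 5: fire t3:  (P0=11, P1=0, P2=1, P3=1, P4=2, P5=1, P6=2) → (P0=14, P1=0, P2=0, P3=1, P4=0, P5=1, P6=0)

YES — reachable via ⟨t1, t2, t1, t2, t3⟩ (5 firings)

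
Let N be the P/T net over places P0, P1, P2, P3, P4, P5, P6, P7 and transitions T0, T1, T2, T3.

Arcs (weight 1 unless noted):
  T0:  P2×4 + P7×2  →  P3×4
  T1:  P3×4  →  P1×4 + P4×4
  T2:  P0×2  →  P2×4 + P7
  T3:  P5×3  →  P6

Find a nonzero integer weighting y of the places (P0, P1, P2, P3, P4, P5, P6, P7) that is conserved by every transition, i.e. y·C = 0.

Incidence matrix C (rows=places, cols=transitions):
       T0   T1   T2   T3
   P0   0    0   -2    0
   P1   0    4    0    0
   P2  -4    0    4    0
   P3   4   -4    0    0
   P4   0    4    0    0
   P5   0    0    0   -3
   P6   0    0    0    1
   P7  -2    0    1    0

Candidate y = [2, 1, 1, 1, 0, 0, 0, 0]; check y·C column-wise:
  col T0: 2·0 + 1·0 + 1·-4 + 1·4 + 0·-2 = 0
  col T1: 2·0 + 1·4 + 1·0 + 1·-4 + 0·4 = 0
  col T2: 2·-2 + 1·0 + 1·4 + 1·0 + 0·1 = 0
  col T3: 2·0 + 1·0 + 1·0 + 1·0 + 0·-3 + 0·1 = 0

y = (P0:2, P1:1, P2:1, P3:1, P4:0, P5:0, P6:0, P7:0)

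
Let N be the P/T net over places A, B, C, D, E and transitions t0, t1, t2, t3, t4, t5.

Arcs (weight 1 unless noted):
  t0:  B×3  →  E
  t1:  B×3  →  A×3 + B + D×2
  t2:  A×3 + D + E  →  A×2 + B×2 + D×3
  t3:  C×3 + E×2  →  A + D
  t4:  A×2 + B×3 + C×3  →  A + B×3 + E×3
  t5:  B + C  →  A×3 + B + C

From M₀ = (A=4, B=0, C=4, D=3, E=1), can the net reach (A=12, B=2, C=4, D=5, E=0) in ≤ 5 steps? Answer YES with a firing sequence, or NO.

YES — reachable via ⟨t2, t5, t5, t5⟩ (4 firings)

step 1: fire t2:  (A=4, B=0, C=4, D=3, E=1) → (A=3, B=2, C=4, D=5, E=0)
step 2: fire t5:  (A=3, B=2, C=4, D=5, E=0) → (A=6, B=2, C=4, D=5, E=0)
step 3: fire t5:  (A=6, B=2, C=4, D=5, E=0) → (A=9, B=2, C=4, D=5, E=0)
step 4: fire t5:  (A=9, B=2, C=4, D=5, E=0) → (A=12, B=2, C=4, D=5, E=0)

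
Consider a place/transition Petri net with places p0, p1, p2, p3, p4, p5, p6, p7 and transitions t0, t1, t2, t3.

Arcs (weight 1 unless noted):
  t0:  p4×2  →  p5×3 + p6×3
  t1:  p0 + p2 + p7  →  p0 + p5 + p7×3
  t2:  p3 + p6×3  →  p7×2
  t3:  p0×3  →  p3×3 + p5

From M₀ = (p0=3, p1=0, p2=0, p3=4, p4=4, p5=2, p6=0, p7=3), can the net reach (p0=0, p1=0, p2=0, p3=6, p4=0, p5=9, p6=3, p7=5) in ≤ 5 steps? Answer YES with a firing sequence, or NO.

step 1: fire t0:  (p0=3, p1=0, p2=0, p3=4, p4=4, p5=2, p6=0, p7=3) → (p0=3, p1=0, p2=0, p3=4, p4=2, p5=5, p6=3, p7=3)
step 2: fire t0:  (p0=3, p1=0, p2=0, p3=4, p4=2, p5=5, p6=3, p7=3) → (p0=3, p1=0, p2=0, p3=4, p4=0, p5=8, p6=6, p7=3)
step 3: fire t2:  (p0=3, p1=0, p2=0, p3=4, p4=0, p5=8, p6=6, p7=3) → (p0=3, p1=0, p2=0, p3=3, p4=0, p5=8, p6=3, p7=5)
step 4: fire t3:  (p0=3, p1=0, p2=0, p3=3, p4=0, p5=8, p6=3, p7=5) → (p0=0, p1=0, p2=0, p3=6, p4=0, p5=9, p6=3, p7=5)

YES — reachable via ⟨t0, t0, t2, t3⟩ (4 firings)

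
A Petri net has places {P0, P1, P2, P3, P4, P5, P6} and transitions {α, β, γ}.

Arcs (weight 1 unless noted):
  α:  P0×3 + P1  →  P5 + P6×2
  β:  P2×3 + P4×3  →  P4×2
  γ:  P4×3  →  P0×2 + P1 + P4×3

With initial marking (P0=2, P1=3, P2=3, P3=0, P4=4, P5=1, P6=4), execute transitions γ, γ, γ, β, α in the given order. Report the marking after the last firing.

(P0=5, P1=5, P2=0, P3=0, P4=3, P5=2, P6=6)

step 1: fire γ:  (P0=2, P1=3, P2=3, P3=0, P4=4, P5=1, P6=4) → (P0=4, P1=4, P2=3, P3=0, P4=4, P5=1, P6=4)
step 2: fire γ:  (P0=4, P1=4, P2=3, P3=0, P4=4, P5=1, P6=4) → (P0=6, P1=5, P2=3, P3=0, P4=4, P5=1, P6=4)
step 3: fire γ:  (P0=6, P1=5, P2=3, P3=0, P4=4, P5=1, P6=4) → (P0=8, P1=6, P2=3, P3=0, P4=4, P5=1, P6=4)
step 4: fire β:  (P0=8, P1=6, P2=3, P3=0, P4=4, P5=1, P6=4) → (P0=8, P1=6, P2=0, P3=0, P4=3, P5=1, P6=4)
step 5: fire α:  (P0=8, P1=6, P2=0, P3=0, P4=3, P5=1, P6=4) → (P0=5, P1=5, P2=0, P3=0, P4=3, P5=2, P6=6)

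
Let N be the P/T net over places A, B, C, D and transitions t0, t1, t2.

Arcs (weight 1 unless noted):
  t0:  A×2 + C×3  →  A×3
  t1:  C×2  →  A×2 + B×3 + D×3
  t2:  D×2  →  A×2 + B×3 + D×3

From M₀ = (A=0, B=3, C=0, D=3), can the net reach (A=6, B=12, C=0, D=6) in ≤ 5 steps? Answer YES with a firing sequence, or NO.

YES — reachable via ⟨t2, t2, t2⟩ (3 firings)

step 1: fire t2:  (A=0, B=3, C=0, D=3) → (A=2, B=6, C=0, D=4)
step 2: fire t2:  (A=2, B=6, C=0, D=4) → (A=4, B=9, C=0, D=5)
step 3: fire t2:  (A=4, B=9, C=0, D=5) → (A=6, B=12, C=0, D=6)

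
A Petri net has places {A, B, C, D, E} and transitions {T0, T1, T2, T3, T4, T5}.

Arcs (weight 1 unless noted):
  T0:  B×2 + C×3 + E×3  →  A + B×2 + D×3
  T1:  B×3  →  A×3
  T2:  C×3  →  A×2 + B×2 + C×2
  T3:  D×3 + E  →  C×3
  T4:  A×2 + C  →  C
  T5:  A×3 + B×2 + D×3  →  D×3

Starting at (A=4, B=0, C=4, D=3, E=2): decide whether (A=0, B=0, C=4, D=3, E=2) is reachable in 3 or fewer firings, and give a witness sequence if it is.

step 1: fire T4:  (A=4, B=0, C=4, D=3, E=2) → (A=2, B=0, C=4, D=3, E=2)
step 2: fire T4:  (A=2, B=0, C=4, D=3, E=2) → (A=0, B=0, C=4, D=3, E=2)

YES — reachable via ⟨T4, T4⟩ (2 firings)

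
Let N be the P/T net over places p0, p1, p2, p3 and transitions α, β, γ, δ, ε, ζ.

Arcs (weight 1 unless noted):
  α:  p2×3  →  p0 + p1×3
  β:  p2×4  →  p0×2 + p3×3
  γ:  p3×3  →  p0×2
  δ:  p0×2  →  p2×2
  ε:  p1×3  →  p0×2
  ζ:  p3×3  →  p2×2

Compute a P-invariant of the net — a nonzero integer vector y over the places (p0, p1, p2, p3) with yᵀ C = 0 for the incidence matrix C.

y = (p0:3, p1:2, p2:3, p3:2)

Incidence matrix C (rows=places, cols=transitions):
        α    β    γ    δ    ε    ζ
   p0   1    2    2   -2    2    0
   p1   3    0    0    0   -3    0
   p2  -3   -4    0    2    0    2
   p3   0    3   -3    0    0   -3

Candidate y = [3, 2, 3, 2]; check y·C column-wise:
  col α: 3·1 + 2·3 + 3·-3 + 2·0 = 0
  col β: 3·2 + 2·0 + 3·-4 + 2·3 = 0
  col γ: 3·2 + 2·0 + 3·0 + 2·-3 = 0
  col δ: 3·-2 + 2·0 + 3·2 + 2·0 = 0
  col ε: 3·2 + 2·-3 + 3·0 + 2·0 = 0
  col ζ: 3·0 + 2·0 + 3·2 + 2·-3 = 0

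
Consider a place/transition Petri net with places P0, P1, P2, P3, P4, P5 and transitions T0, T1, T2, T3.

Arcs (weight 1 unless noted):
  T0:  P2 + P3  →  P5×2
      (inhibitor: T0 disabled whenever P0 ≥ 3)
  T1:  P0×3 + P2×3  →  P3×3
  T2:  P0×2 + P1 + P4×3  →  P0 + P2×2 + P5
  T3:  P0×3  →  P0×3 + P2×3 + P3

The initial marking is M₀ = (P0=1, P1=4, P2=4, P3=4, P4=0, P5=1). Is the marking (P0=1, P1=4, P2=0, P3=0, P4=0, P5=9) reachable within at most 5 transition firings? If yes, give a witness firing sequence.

YES — reachable via ⟨T0, T0, T0, T0⟩ (4 firings)

step 1: fire T0:  (P0=1, P1=4, P2=4, P3=4, P4=0, P5=1) → (P0=1, P1=4, P2=3, P3=3, P4=0, P5=3)
step 2: fire T0:  (P0=1, P1=4, P2=3, P3=3, P4=0, P5=3) → (P0=1, P1=4, P2=2, P3=2, P4=0, P5=5)
step 3: fire T0:  (P0=1, P1=4, P2=2, P3=2, P4=0, P5=5) → (P0=1, P1=4, P2=1, P3=1, P4=0, P5=7)
step 4: fire T0:  (P0=1, P1=4, P2=1, P3=1, P4=0, P5=7) → (P0=1, P1=4, P2=0, P3=0, P4=0, P5=9)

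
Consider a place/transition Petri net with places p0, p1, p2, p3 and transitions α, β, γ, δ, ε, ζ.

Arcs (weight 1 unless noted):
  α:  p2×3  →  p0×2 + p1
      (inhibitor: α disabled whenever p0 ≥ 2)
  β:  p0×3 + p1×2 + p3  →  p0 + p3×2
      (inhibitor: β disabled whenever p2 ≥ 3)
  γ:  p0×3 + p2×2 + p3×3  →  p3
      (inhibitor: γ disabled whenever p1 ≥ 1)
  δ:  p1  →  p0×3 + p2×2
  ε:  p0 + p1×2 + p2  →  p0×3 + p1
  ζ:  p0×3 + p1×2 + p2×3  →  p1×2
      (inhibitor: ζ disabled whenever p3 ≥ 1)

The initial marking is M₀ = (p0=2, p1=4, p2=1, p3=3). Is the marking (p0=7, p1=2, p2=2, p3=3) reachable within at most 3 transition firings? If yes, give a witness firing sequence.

YES — reachable via ⟨δ, ε⟩ (2 firings)

step 1: fire δ:  (p0=2, p1=4, p2=1, p3=3) → (p0=5, p1=3, p2=3, p3=3)
step 2: fire ε:  (p0=5, p1=3, p2=3, p3=3) → (p0=7, p1=2, p2=2, p3=3)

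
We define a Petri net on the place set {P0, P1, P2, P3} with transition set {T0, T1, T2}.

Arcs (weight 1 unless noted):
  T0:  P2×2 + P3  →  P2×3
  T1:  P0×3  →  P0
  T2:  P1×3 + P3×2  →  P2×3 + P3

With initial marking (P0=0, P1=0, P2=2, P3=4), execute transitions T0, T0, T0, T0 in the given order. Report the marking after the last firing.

(P0=0, P1=0, P2=6, P3=0)

step 1: fire T0:  (P0=0, P1=0, P2=2, P3=4) → (P0=0, P1=0, P2=3, P3=3)
step 2: fire T0:  (P0=0, P1=0, P2=3, P3=3) → (P0=0, P1=0, P2=4, P3=2)
step 3: fire T0:  (P0=0, P1=0, P2=4, P3=2) → (P0=0, P1=0, P2=5, P3=1)
step 4: fire T0:  (P0=0, P1=0, P2=5, P3=1) → (P0=0, P1=0, P2=6, P3=0)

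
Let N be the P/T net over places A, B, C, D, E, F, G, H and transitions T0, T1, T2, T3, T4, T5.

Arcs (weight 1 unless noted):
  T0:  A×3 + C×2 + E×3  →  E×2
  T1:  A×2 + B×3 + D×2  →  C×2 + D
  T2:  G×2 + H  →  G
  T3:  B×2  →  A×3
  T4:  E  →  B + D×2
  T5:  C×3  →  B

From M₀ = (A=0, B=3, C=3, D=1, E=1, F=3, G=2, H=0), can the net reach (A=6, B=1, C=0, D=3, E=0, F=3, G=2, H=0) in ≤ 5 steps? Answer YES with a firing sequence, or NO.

YES — reachable via ⟨T3, T4, T3, T5⟩ (4 firings)

step 1: fire T3:  (A=0, B=3, C=3, D=1, E=1, F=3, G=2, H=0) → (A=3, B=1, C=3, D=1, E=1, F=3, G=2, H=0)
step 2: fire T4:  (A=3, B=1, C=3, D=1, E=1, F=3, G=2, H=0) → (A=3, B=2, C=3, D=3, E=0, F=3, G=2, H=0)
step 3: fire T3:  (A=3, B=2, C=3, D=3, E=0, F=3, G=2, H=0) → (A=6, B=0, C=3, D=3, E=0, F=3, G=2, H=0)
step 4: fire T5:  (A=6, B=0, C=3, D=3, E=0, F=3, G=2, H=0) → (A=6, B=1, C=0, D=3, E=0, F=3, G=2, H=0)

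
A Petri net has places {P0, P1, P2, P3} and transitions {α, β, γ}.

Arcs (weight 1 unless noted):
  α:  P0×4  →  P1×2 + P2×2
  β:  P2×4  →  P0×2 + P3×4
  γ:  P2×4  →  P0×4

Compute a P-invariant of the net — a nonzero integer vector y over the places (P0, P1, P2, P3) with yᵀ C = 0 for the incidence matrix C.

Incidence matrix C (rows=places, cols=transitions):
        α    β    γ
   P0  -4    2    4
   P1   2    0    0
   P2   2   -4   -4
   P3   0    4    0

Candidate y = [2, 2, 2, 1]; check y·C column-wise:
  col α: 2·-4 + 2·2 + 2·2 + 1·0 = 0
  col β: 2·2 + 2·0 + 2·-4 + 1·4 = 0
  col γ: 2·4 + 2·0 + 2·-4 + 1·0 = 0

y = (P0:2, P1:2, P2:2, P3:1)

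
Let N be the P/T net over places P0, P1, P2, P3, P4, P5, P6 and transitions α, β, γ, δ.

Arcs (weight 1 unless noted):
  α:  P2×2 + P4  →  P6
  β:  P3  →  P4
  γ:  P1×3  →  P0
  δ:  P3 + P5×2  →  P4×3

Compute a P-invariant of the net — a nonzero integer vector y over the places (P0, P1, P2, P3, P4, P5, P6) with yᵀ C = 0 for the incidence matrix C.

Incidence matrix C (rows=places, cols=transitions):
        α    β    γ    δ
   P0   0    0    1    0
   P1   0    0   -3    0
   P2  -2    0    0    0
   P3   0   -1    0   -1
   P4  -1    1    0    3
   P5   0    0    0   -2
   P6   1    0    0    0

Candidate y = [3, 1, 0, 0, 0, 0, 0]; check y·C column-wise:
  col α: 3·0 + 1·0 + 0·-2 + 0·-1 + 0·1 = 0
  col β: 3·0 + 1·0 + 0·-1 + 0·1 = 0
  col γ: 3·1 + 1·-3 = 0
  col δ: 3·0 + 1·0 + 0·-1 + 0·3 + 0·-2 = 0

y = (P0:3, P1:1, P2:0, P3:0, P4:0, P5:0, P6:0)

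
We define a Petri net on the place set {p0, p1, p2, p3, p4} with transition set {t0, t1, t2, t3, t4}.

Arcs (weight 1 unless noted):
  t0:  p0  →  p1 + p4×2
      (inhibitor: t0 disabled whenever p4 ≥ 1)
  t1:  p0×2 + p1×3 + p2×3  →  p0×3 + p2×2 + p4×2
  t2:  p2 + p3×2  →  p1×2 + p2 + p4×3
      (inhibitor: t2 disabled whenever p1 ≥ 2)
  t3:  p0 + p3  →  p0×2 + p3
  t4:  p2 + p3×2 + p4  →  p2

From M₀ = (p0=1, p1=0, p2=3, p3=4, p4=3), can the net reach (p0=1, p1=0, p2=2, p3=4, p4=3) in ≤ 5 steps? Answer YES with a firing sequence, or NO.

NO — not reachable within 5 firings

depth 0: 1 marking
depth 1: 4 markings reached so far
depth 2: 9 markings reached so far
depth 3: 14 markings reached so far
depth 4: 19 markings reached so far
depth 5: 24 markings reached so far
target is not among the 24 markings reachable within 5 steps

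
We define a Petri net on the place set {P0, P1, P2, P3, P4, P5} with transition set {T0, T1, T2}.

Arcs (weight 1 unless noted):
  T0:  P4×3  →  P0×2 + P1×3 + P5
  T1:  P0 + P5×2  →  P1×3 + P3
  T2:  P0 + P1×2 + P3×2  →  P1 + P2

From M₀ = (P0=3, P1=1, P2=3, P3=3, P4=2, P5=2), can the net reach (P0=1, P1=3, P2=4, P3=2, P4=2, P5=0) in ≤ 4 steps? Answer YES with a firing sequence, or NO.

step 1: fire T1:  (P0=3, P1=1, P2=3, P3=3, P4=2, P5=2) → (P0=2, P1=4, P2=3, P3=4, P4=2, P5=0)
step 2: fire T2:  (P0=2, P1=4, P2=3, P3=4, P4=2, P5=0) → (P0=1, P1=3, P2=4, P3=2, P4=2, P5=0)

YES — reachable via ⟨T1, T2⟩ (2 firings)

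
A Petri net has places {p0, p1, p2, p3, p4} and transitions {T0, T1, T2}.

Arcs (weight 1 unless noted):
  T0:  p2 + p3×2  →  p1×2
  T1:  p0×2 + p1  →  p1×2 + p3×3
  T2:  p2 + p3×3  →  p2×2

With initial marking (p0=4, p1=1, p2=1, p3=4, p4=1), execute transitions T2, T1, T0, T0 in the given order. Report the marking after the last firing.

(p0=2, p1=6, p2=0, p3=0, p4=1)

step 1: fire T2:  (p0=4, p1=1, p2=1, p3=4, p4=1) → (p0=4, p1=1, p2=2, p3=1, p4=1)
step 2: fire T1:  (p0=4, p1=1, p2=2, p3=1, p4=1) → (p0=2, p1=2, p2=2, p3=4, p4=1)
step 3: fire T0:  (p0=2, p1=2, p2=2, p3=4, p4=1) → (p0=2, p1=4, p2=1, p3=2, p4=1)
step 4: fire T0:  (p0=2, p1=4, p2=1, p3=2, p4=1) → (p0=2, p1=6, p2=0, p3=0, p4=1)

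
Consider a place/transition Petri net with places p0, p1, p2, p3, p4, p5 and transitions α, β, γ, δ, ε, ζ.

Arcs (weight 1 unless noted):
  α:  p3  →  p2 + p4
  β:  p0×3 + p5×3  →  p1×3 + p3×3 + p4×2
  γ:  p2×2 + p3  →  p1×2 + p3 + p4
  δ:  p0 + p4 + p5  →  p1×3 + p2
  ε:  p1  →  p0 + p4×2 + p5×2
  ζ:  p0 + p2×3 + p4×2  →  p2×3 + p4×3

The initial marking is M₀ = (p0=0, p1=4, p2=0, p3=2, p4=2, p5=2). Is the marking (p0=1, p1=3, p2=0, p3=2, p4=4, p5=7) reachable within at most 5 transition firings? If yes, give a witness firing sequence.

depth 0: 1 marking
depth 1: 3 markings reached so far
depth 2: 7 markings reached so far
depth 3: 12 markings reached so far
depth 4: 21 markings reached so far
depth 5: 33 markings reached so far
target is not among the 33 markings reachable within 5 steps

NO — not reachable within 5 firings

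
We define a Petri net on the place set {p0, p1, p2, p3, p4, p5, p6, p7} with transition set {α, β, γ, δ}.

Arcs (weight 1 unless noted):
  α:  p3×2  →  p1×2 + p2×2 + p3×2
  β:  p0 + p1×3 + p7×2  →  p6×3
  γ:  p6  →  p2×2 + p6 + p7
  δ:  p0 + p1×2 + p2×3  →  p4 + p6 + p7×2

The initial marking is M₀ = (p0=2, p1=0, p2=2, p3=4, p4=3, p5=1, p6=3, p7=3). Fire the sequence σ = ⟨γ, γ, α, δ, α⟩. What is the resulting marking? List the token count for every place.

step 1: fire γ:  (p0=2, p1=0, p2=2, p3=4, p4=3, p5=1, p6=3, p7=3) → (p0=2, p1=0, p2=4, p3=4, p4=3, p5=1, p6=3, p7=4)
step 2: fire γ:  (p0=2, p1=0, p2=4, p3=4, p4=3, p5=1, p6=3, p7=4) → (p0=2, p1=0, p2=6, p3=4, p4=3, p5=1, p6=3, p7=5)
step 3: fire α:  (p0=2, p1=0, p2=6, p3=4, p4=3, p5=1, p6=3, p7=5) → (p0=2, p1=2, p2=8, p3=4, p4=3, p5=1, p6=3, p7=5)
step 4: fire δ:  (p0=2, p1=2, p2=8, p3=4, p4=3, p5=1, p6=3, p7=5) → (p0=1, p1=0, p2=5, p3=4, p4=4, p5=1, p6=4, p7=7)
step 5: fire α:  (p0=1, p1=0, p2=5, p3=4, p4=4, p5=1, p6=4, p7=7) → (p0=1, p1=2, p2=7, p3=4, p4=4, p5=1, p6=4, p7=7)

(p0=1, p1=2, p2=7, p3=4, p4=4, p5=1, p6=4, p7=7)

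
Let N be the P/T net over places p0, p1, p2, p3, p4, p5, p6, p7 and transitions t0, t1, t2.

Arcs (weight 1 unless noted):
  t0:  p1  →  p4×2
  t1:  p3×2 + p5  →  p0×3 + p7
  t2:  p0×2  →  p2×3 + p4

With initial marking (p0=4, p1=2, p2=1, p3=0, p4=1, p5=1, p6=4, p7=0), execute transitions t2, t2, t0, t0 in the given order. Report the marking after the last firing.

(p0=0, p1=0, p2=7, p3=0, p4=7, p5=1, p6=4, p7=0)

step 1: fire t2:  (p0=4, p1=2, p2=1, p3=0, p4=1, p5=1, p6=4, p7=0) → (p0=2, p1=2, p2=4, p3=0, p4=2, p5=1, p6=4, p7=0)
step 2: fire t2:  (p0=2, p1=2, p2=4, p3=0, p4=2, p5=1, p6=4, p7=0) → (p0=0, p1=2, p2=7, p3=0, p4=3, p5=1, p6=4, p7=0)
step 3: fire t0:  (p0=0, p1=2, p2=7, p3=0, p4=3, p5=1, p6=4, p7=0) → (p0=0, p1=1, p2=7, p3=0, p4=5, p5=1, p6=4, p7=0)
step 4: fire t0:  (p0=0, p1=1, p2=7, p3=0, p4=5, p5=1, p6=4, p7=0) → (p0=0, p1=0, p2=7, p3=0, p4=7, p5=1, p6=4, p7=0)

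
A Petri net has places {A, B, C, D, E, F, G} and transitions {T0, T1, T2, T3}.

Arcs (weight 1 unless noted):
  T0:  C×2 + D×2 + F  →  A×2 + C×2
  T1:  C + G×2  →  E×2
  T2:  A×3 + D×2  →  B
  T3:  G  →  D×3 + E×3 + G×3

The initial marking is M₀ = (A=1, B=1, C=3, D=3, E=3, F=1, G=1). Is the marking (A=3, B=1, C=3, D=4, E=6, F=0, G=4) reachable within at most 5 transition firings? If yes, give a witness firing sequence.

NO — not reachable within 5 firings

depth 0: 1 marking
depth 1: 3 markings reached so far
depth 2: 6 markings reached so far
depth 3: 11 markings reached so far
depth 4: 18 markings reached so far
depth 5: 26 markings reached so far
target is not among the 26 markings reachable within 5 steps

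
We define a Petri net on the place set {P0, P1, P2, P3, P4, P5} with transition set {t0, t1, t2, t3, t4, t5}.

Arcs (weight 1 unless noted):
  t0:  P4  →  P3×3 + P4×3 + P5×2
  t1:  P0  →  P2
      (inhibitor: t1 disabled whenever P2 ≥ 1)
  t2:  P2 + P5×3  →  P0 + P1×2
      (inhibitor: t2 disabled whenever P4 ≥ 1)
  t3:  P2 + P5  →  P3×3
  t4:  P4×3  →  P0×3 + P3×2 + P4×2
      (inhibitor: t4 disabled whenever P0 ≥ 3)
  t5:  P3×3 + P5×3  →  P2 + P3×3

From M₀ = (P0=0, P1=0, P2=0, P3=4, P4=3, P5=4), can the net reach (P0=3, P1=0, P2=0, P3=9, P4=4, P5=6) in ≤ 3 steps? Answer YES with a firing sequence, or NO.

step 1: fire t0:  (P0=0, P1=0, P2=0, P3=4, P4=3, P5=4) → (P0=0, P1=0, P2=0, P3=7, P4=5, P5=6)
step 2: fire t4:  (P0=0, P1=0, P2=0, P3=7, P4=5, P5=6) → (P0=3, P1=0, P2=0, P3=9, P4=4, P5=6)

YES — reachable via ⟨t0, t4⟩ (2 firings)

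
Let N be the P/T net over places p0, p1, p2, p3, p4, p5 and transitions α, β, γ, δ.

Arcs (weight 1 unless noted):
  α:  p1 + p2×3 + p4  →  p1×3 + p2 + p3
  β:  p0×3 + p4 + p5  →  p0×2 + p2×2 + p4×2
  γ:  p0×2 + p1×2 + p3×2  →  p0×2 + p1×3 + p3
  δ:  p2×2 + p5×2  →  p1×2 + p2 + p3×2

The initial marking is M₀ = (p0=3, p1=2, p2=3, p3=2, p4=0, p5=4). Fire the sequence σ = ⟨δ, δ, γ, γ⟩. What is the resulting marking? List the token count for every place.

(p0=3, p1=8, p2=1, p3=4, p4=0, p5=0)

step 1: fire δ:  (p0=3, p1=2, p2=3, p3=2, p4=0, p5=4) → (p0=3, p1=4, p2=2, p3=4, p4=0, p5=2)
step 2: fire δ:  (p0=3, p1=4, p2=2, p3=4, p4=0, p5=2) → (p0=3, p1=6, p2=1, p3=6, p4=0, p5=0)
step 3: fire γ:  (p0=3, p1=6, p2=1, p3=6, p4=0, p5=0) → (p0=3, p1=7, p2=1, p3=5, p4=0, p5=0)
step 4: fire γ:  (p0=3, p1=7, p2=1, p3=5, p4=0, p5=0) → (p0=3, p1=8, p2=1, p3=4, p4=0, p5=0)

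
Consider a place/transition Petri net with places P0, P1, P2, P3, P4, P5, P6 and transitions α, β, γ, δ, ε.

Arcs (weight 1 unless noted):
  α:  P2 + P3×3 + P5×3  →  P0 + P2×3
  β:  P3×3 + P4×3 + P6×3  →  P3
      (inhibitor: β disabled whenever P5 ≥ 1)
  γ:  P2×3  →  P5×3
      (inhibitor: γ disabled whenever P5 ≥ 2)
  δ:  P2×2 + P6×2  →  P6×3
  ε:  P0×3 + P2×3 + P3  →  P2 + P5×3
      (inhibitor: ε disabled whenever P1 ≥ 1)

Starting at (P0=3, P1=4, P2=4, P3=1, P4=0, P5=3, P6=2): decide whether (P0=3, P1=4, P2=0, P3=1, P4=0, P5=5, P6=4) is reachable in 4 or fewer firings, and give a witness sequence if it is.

depth 0: 1 marking
depth 1: 2 markings reached so far
depth 2: 3 markings reached so far
depth 3: 3 markings reached so far
(frontier empty at depth 3; search complete)
target is not among the 3 markings reachable within 4 steps

NO — not reachable within 4 firings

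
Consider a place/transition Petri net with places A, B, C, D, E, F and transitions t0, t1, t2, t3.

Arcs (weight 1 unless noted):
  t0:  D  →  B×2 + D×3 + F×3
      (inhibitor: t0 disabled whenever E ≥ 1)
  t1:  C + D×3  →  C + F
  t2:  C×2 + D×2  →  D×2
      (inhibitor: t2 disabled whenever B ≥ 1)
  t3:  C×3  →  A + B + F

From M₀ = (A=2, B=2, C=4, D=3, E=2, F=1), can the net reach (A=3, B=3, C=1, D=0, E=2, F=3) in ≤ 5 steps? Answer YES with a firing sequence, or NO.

YES — reachable via ⟨t1, t3⟩ (2 firings)

step 1: fire t1:  (A=2, B=2, C=4, D=3, E=2, F=1) → (A=2, B=2, C=4, D=0, E=2, F=2)
step 2: fire t3:  (A=2, B=2, C=4, D=0, E=2, F=2) → (A=3, B=3, C=1, D=0, E=2, F=3)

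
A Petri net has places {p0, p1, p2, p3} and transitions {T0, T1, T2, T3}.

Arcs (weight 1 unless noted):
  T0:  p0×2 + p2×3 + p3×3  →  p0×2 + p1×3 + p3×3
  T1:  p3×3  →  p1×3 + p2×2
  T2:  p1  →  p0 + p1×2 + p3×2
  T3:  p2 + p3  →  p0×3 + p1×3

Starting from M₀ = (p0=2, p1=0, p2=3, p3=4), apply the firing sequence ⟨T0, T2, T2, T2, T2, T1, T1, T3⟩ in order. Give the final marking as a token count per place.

(p0=9, p1=16, p2=3, p3=5)

step 1: fire T0:  (p0=2, p1=0, p2=3, p3=4) → (p0=2, p1=3, p2=0, p3=4)
step 2: fire T2:  (p0=2, p1=3, p2=0, p3=4) → (p0=3, p1=4, p2=0, p3=6)
step 3: fire T2:  (p0=3, p1=4, p2=0, p3=6) → (p0=4, p1=5, p2=0, p3=8)
step 4: fire T2:  (p0=4, p1=5, p2=0, p3=8) → (p0=5, p1=6, p2=0, p3=10)
step 5: fire T2:  (p0=5, p1=6, p2=0, p3=10) → (p0=6, p1=7, p2=0, p3=12)
step 6: fire T1:  (p0=6, p1=7, p2=0, p3=12) → (p0=6, p1=10, p2=2, p3=9)
step 7: fire T1:  (p0=6, p1=10, p2=2, p3=9) → (p0=6, p1=13, p2=4, p3=6)
step 8: fire T3:  (p0=6, p1=13, p2=4, p3=6) → (p0=9, p1=16, p2=3, p3=5)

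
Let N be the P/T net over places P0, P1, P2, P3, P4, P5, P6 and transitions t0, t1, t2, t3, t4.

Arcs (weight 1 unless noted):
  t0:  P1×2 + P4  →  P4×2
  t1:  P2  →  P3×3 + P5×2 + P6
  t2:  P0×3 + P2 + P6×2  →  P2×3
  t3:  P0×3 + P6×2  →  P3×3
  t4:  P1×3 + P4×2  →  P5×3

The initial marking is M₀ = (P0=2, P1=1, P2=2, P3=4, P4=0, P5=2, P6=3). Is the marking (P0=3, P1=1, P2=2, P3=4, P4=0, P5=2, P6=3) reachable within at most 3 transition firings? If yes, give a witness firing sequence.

depth 0: 1 marking
depth 1: 2 markings reached so far
depth 2: 3 markings reached so far
depth 3: 3 markings reached so far
(frontier empty at depth 3; search complete)
target is not among the 3 markings reachable within 3 steps

NO — not reachable within 3 firings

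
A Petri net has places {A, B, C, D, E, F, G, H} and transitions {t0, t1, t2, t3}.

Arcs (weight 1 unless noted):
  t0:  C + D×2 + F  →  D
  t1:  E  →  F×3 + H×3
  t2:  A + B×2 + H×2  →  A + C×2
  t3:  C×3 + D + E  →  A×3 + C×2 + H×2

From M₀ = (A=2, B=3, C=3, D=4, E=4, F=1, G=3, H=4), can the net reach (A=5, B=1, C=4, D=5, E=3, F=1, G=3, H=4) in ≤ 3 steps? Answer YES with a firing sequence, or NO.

NO — not reachable within 3 firings

depth 0: 1 marking
depth 1: 5 markings reached so far
depth 2: 12 markings reached so far
depth 3: 22 markings reached so far
target is not among the 22 markings reachable within 3 steps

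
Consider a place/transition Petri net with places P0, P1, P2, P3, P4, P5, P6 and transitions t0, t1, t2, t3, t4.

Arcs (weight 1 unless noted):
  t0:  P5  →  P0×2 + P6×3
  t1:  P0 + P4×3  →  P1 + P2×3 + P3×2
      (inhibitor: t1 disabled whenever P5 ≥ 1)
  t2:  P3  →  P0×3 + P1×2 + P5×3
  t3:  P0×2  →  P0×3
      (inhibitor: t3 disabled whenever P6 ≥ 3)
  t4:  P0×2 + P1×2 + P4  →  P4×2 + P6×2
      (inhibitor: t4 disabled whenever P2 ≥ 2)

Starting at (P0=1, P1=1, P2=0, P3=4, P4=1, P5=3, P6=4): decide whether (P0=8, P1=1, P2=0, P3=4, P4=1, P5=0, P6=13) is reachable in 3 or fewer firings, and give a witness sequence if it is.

depth 0: 1 marking
depth 1: 3 markings reached so far
depth 2: 7 markings reached so far
depth 3: 13 markings reached so far
target is not among the 13 markings reachable within 3 steps

NO — not reachable within 3 firings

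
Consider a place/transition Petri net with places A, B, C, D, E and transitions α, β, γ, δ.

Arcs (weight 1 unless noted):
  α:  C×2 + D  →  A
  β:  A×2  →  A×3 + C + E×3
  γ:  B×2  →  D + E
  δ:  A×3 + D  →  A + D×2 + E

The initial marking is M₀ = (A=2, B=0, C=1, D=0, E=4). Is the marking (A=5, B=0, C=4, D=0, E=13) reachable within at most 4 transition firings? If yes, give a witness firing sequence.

YES — reachable via ⟨β, β, β⟩ (3 firings)

step 1: fire β:  (A=2, B=0, C=1, D=0, E=4) → (A=3, B=0, C=2, D=0, E=7)
step 2: fire β:  (A=3, B=0, C=2, D=0, E=7) → (A=4, B=0, C=3, D=0, E=10)
step 3: fire β:  (A=4, B=0, C=3, D=0, E=10) → (A=5, B=0, C=4, D=0, E=13)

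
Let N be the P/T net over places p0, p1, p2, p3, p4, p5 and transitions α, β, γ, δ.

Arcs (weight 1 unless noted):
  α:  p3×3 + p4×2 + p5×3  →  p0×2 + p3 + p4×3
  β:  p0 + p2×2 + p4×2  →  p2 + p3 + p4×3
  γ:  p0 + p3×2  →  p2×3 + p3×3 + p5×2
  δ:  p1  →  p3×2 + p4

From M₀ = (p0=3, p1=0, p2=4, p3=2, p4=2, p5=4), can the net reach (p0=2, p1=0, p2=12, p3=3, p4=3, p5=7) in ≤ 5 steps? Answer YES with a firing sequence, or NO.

depth 0: 1 marking
depth 1: 3 markings reached so far
depth 2: 8 markings reached so far
depth 3: 15 markings reached so far
depth 4: 19 markings reached so far
depth 5: 26 markings reached so far
target is not among the 26 markings reachable within 5 steps

NO — not reachable within 5 firings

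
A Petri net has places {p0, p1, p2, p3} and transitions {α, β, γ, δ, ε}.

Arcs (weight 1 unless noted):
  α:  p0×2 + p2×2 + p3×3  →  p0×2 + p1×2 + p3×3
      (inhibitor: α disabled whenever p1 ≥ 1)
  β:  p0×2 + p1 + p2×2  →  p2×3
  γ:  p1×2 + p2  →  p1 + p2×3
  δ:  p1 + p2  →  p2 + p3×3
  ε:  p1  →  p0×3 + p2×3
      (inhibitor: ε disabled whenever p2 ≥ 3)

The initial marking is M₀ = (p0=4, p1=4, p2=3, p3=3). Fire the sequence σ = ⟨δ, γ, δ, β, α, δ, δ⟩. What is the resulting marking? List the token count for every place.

step 1: fire δ:  (p0=4, p1=4, p2=3, p3=3) → (p0=4, p1=3, p2=3, p3=6)
step 2: fire γ:  (p0=4, p1=3, p2=3, p3=6) → (p0=4, p1=2, p2=5, p3=6)
step 3: fire δ:  (p0=4, p1=2, p2=5, p3=6) → (p0=4, p1=1, p2=5, p3=9)
step 4: fire β:  (p0=4, p1=1, p2=5, p3=9) → (p0=2, p1=0, p2=6, p3=9)
step 5: fire α:  (p0=2, p1=0, p2=6, p3=9) → (p0=2, p1=2, p2=4, p3=9)
step 6: fire δ:  (p0=2, p1=2, p2=4, p3=9) → (p0=2, p1=1, p2=4, p3=12)
step 7: fire δ:  (p0=2, p1=1, p2=4, p3=12) → (p0=2, p1=0, p2=4, p3=15)

(p0=2, p1=0, p2=4, p3=15)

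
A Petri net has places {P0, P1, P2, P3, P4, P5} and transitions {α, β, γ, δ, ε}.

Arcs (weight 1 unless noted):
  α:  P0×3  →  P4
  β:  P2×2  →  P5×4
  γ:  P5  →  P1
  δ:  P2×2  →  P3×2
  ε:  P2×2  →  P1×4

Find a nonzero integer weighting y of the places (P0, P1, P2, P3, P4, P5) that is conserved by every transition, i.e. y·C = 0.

Incidence matrix C (rows=places, cols=transitions):
        α    β    γ    δ    ε
   P0  -3    0    0    0    0
   P1   0    0    1    0    4
   P2   0   -2    0   -2   -2
   P3   0    0    0    2    0
   P4   1    0    0    0    0
   P5   0    4   -1    0    0

Candidate y = [1, 0, 0, 0, 3, 0]; check y·C column-wise:
  col α: 1·-3 + 3·1 = 0
  col β: 1·0 + 0·-2 + 3·0 + 0·4 = 0
  col γ: 1·0 + 0·1 + 3·0 + 0·-1 = 0
  col δ: 1·0 + 0·-2 + 0·2 + 3·0 = 0
  col ε: 1·0 + 0·4 + 0·-2 + 3·0 = 0

y = (P0:1, P1:0, P2:0, P3:0, P4:3, P5:0)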